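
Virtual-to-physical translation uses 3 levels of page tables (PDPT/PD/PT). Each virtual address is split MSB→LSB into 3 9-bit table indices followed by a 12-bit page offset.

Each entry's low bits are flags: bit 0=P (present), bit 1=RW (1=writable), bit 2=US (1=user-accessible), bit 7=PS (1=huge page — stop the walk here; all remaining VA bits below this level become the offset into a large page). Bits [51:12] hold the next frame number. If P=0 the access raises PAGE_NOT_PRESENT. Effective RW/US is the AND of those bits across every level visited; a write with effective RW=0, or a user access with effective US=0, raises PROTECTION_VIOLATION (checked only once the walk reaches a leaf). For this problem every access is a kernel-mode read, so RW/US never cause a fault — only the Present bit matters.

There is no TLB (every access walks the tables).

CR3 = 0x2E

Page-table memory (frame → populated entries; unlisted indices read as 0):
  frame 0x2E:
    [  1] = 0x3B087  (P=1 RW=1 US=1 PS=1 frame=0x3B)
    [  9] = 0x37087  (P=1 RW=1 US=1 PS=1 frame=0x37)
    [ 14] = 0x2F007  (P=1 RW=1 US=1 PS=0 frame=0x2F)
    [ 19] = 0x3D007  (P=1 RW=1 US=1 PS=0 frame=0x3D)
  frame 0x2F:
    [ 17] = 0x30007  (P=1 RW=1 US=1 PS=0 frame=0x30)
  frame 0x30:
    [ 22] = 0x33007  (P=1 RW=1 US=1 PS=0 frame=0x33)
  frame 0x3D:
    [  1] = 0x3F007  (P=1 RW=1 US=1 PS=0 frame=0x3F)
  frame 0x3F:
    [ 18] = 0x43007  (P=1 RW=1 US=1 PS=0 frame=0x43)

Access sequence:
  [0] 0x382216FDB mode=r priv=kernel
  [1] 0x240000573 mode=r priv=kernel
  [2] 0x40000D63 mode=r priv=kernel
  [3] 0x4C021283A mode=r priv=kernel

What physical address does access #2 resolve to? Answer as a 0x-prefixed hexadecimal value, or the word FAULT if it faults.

Walk each access:
#0 VA=0x382216FDB (r,kernel):
  lvl0: tbl 0x2E, slot 14 ⇒ 0x2F007 (P1/RW1/US1/PS0)
  lvl1: tbl 0x2F, slot 17 ⇒ 0x30007 (P1/RW1/US1/PS0)
  lvl2: tbl 0x30, slot 22 ⇒ 0x33007 (P1/RW1/US1/PS0)
  ⇒ phys 0x33FDB  [3 reads]
#1 VA=0x240000573 (r,kernel):
  lvl0: tbl 0x2E, slot 9 ⇒ 0x37087 (P1/RW1/US1/PS1)
  ⇒ phys 0x37573 (huge @L0)  [1 reads]
#2 VA=0x40000D63 (r,kernel):
  lvl0: tbl 0x2E, slot 1 ⇒ 0x3B087 (P1/RW1/US1/PS1)
  ⇒ phys 0x3BD63 (huge @L0)  [1 reads]
#3 VA=0x4C021283A (r,kernel):
  lvl0: tbl 0x2E, slot 19 ⇒ 0x3D007 (P1/RW1/US1/PS0)
  lvl1: tbl 0x3D, slot 1 ⇒ 0x3F007 (P1/RW1/US1/PS0)
  lvl2: tbl 0x3F, slot 18 ⇒ 0x43007 (P1/RW1/US1/PS0)
  ⇒ phys 0x4383A  [3 reads]

Access #2 PA: 0x3BD63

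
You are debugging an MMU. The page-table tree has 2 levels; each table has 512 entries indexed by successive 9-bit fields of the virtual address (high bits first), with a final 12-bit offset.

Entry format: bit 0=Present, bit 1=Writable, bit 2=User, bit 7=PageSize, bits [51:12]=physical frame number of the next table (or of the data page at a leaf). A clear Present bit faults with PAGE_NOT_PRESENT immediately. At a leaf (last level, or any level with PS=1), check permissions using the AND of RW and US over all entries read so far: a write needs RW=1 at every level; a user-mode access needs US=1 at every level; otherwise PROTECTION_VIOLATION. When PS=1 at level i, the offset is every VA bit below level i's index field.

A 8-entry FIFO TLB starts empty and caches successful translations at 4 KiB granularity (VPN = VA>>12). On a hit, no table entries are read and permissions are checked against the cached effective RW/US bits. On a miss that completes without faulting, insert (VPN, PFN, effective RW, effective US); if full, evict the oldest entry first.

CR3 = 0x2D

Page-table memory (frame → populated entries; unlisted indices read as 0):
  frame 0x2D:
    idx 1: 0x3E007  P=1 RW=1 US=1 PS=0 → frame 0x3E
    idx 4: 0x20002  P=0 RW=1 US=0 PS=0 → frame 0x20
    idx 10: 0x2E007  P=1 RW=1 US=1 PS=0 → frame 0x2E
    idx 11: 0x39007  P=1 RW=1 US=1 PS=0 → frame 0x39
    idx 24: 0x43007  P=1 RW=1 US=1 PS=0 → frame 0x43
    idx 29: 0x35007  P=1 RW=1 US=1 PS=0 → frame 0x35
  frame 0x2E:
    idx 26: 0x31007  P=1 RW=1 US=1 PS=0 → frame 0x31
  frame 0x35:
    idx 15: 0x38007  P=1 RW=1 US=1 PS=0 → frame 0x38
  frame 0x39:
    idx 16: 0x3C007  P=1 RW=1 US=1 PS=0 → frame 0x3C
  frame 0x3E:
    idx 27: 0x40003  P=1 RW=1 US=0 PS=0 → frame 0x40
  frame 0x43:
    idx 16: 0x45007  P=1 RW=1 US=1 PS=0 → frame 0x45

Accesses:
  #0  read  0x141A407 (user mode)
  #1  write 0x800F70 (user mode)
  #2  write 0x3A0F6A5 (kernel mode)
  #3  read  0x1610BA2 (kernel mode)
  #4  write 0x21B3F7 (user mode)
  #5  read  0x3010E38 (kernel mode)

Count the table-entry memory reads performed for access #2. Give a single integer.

Walk each access:
#0 VA=0x141A407 (r,user):
  L0: frame=0x2D idx=10 entry=0x2E007 [P=1 RW=1 US=1 PS=0]
  L1: frame=0x2E idx=26 entry=0x31007 [P=1 RW=1 US=1 PS=0]
  ✓ 0x31407  — 2 lookups
#1 VA=0x800F70 (w,user):
  L0: frame=0x2D idx=4 entry=0x20002 [P=0 RW=1 US=0 PS=0]
  → PAGE_NOT_PRESENT  (1 entries read)
#2 VA=0x3A0F6A5 (w,kernel):
  L0: frame=0x2D idx=29 entry=0x35007 [P=1 RW=1 US=1 PS=0]
  L1: frame=0x35 idx=15 entry=0x38007 [P=1 RW=1 US=1 PS=0]
  ✓ 0x386A5  — 2 lookups
#3 VA=0x1610BA2 (r,kernel):
  L0: frame=0x2D idx=11 entry=0x39007 [P=1 RW=1 US=1 PS=0]
  L1: frame=0x39 idx=16 entry=0x3C007 [P=1 RW=1 US=1 PS=0]
  ✓ 0x3CBA2  — 2 lookups
#4 VA=0x21B3F7 (w,user):
  L0: frame=0x2D idx=1 entry=0x3E007 [P=1 RW=1 US=1 PS=0]
  L1: frame=0x3E idx=27 entry=0x40003 [P=1 RW=1 US=0 PS=0]
  → PROTECTION_VIOLATION  (2 entries read)
#5 VA=0x3010E38 (r,kernel):
  L0: frame=0x2D idx=24 entry=0x43007 [P=1 RW=1 US=1 PS=0]
  L1: frame=0x43 idx=16 entry=0x45007 [P=1 RW=1 US=1 PS=0]
  ✓ 0x45E38  — 2 lookups

Entries read for #2: 2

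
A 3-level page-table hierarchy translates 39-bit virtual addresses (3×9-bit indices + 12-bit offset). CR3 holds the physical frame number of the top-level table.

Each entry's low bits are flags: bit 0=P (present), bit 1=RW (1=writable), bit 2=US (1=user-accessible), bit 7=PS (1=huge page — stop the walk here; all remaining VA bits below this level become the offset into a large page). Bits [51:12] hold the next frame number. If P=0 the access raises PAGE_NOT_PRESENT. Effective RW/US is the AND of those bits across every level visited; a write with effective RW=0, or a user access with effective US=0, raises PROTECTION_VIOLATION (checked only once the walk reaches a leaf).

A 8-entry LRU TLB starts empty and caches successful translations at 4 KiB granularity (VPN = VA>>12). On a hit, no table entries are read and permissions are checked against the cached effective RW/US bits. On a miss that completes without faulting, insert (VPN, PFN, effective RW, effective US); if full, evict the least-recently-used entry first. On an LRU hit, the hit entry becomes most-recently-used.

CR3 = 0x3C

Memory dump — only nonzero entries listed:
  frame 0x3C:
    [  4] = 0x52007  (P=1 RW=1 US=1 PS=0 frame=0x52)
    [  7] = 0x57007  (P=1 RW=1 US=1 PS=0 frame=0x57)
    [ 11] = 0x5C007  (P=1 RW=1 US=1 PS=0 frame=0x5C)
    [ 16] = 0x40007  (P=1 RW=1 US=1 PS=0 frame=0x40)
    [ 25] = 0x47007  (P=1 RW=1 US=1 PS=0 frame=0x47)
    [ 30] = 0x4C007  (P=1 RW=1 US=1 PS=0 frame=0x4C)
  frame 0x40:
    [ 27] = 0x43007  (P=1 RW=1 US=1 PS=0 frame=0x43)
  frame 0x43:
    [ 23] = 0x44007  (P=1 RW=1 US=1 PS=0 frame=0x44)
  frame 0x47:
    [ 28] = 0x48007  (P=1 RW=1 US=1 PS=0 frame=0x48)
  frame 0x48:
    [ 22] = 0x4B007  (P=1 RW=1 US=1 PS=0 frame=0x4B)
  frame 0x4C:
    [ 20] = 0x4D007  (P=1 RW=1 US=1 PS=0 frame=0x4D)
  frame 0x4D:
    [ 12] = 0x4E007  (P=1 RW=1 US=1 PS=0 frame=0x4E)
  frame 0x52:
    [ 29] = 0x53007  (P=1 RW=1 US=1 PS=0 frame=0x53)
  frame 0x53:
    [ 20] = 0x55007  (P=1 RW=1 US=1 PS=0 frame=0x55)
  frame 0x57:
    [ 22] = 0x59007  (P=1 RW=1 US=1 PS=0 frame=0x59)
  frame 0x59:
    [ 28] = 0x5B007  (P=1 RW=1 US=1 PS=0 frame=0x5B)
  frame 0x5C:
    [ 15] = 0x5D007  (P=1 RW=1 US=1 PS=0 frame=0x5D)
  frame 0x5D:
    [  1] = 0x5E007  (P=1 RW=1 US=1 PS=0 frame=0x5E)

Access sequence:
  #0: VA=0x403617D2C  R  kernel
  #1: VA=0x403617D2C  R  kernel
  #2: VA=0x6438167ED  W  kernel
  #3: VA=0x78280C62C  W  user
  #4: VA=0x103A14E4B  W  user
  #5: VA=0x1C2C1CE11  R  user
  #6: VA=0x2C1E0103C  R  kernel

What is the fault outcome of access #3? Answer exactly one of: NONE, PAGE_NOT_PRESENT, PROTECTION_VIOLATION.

Walk each access:
#0 VA=0x403617D2C (r,kernel):
  [0] read 0x3C idx=16: raw=0x40007 flags P=1 W=1 U=1 S=0
  [1] read 0x40 idx=27: raw=0x43007 flags P=1 W=1 U=1 S=0
  [2] read 0x43 idx=23: raw=0x44007 flags P=1 W=1 U=1 S=0
  ⇒ phys 0x44D2C  [3 reads]
#1 VA=0x403617D2C (r,kernel):
  TLB hit vpn=0x403617 → PA=0x44D2C
#2 VA=0x6438167ED (w,kernel):
  [0] read 0x3C idx=25: raw=0x47007 flags P=1 W=1 U=1 S=0
  [1] read 0x47 idx=28: raw=0x48007 flags P=1 W=1 U=1 S=0
  [2] read 0x48 idx=22: raw=0x4B007 flags P=1 W=1 U=1 S=0
  ⇒ phys 0x4B7ED  [3 reads]
#3 VA=0x78280C62C (w,user):
  [0] read 0x3C idx=30: raw=0x4C007 flags P=1 W=1 U=1 S=0
  [1] read 0x4C idx=20: raw=0x4D007 flags P=1 W=1 U=1 S=0
  [2] read 0x4D idx=12: raw=0x4E007 flags P=1 W=1 U=1 S=0
  ⇒ phys 0x4E62C  [3 reads]
#4 VA=0x103A14E4B (w,user):
  [0] read 0x3C idx=4: raw=0x52007 flags P=1 W=1 U=1 S=0
  [1] read 0x52 idx=29: raw=0x53007 flags P=1 W=1 U=1 S=0
  [2] read 0x53 idx=20: raw=0x55007 flags P=1 W=1 U=1 S=0
  ⇒ phys 0x55E4B  [3 reads]
#5 VA=0x1C2C1CE11 (r,user):
  [0] read 0x3C idx=7: raw=0x57007 flags P=1 W=1 U=1 S=0
  [1] read 0x57 idx=22: raw=0x59007 flags P=1 W=1 U=1 S=0
  [2] read 0x59 idx=28: raw=0x5B007 flags P=1 W=1 U=1 S=0
  ⇒ phys 0x5BE11  [3 reads]
#6 VA=0x2C1E0103C (r,kernel):
  [0] read 0x3C idx=11: raw=0x5C007 flags P=1 W=1 U=1 S=0
  [1] read 0x5C idx=15: raw=0x5D007 flags P=1 W=1 U=1 S=0
  [2] read 0x5D idx=1: raw=0x5E007 flags P=1 W=1 U=1 S=0
  ⇒ phys 0x5E03C  [3 reads]

Access #3 fault: NONE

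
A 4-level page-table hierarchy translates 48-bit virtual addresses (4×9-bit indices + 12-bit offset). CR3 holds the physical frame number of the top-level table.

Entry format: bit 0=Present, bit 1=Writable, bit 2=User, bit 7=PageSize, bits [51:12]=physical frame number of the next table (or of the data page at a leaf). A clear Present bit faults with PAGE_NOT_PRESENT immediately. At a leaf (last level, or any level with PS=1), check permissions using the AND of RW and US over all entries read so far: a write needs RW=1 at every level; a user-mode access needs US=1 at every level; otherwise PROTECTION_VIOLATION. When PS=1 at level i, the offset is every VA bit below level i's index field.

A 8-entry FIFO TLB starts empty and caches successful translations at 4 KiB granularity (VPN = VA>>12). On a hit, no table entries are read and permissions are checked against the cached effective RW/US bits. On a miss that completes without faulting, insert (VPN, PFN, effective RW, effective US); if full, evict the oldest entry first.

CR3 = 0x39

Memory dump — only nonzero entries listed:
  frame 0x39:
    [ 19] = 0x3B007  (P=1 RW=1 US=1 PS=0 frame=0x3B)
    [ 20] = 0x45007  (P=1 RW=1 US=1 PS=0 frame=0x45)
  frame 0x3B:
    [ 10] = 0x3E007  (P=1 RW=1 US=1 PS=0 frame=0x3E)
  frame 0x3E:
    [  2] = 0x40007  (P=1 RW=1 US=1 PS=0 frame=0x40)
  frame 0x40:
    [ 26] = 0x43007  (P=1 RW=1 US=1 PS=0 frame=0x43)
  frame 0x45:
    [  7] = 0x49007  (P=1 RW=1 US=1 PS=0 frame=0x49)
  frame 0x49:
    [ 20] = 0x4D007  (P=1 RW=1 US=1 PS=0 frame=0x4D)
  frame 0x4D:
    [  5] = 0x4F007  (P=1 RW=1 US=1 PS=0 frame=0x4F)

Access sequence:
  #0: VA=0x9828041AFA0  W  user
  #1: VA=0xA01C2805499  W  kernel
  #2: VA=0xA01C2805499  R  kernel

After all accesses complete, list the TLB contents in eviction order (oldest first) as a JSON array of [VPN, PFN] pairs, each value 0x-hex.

Walk each access:
#0 VA=0x9828041AFA0 (w,user):
  [0] read 0x39 idx=19: raw=0x3B007 flags P=1 W=1 U=1 S=0
  [1] read 0x3B idx=10: raw=0x3E007 flags P=1 W=1 U=1 S=0
  [2] read 0x3E idx=2: raw=0x40007 flags P=1 W=1 U=1 S=0
  [3] read 0x40 idx=26: raw=0x43007 flags P=1 W=1 U=1 S=0
  → PA=0x43FA0  (4 entries read)
#1 VA=0xA01C2805499 (w,kernel):
  [0] read 0x39 idx=20: raw=0x45007 flags P=1 W=1 U=1 S=0
  [1] read 0x45 idx=7: raw=0x49007 flags P=1 W=1 U=1 S=0
  [2] read 0x49 idx=20: raw=0x4D007 flags P=1 W=1 U=1 S=0
  [3] read 0x4D idx=5: raw=0x4F007 flags P=1 W=1 U=1 S=0
  → PA=0x4F499  (4 entries read)
#2 VA=0xA01C2805499 (r,kernel):
  TLB hit vpn=0xA01C2805 → PA=0x4F499

TLB: [["0x9828041A", "0x43"], ["0xA01C2805", "0x4F"]]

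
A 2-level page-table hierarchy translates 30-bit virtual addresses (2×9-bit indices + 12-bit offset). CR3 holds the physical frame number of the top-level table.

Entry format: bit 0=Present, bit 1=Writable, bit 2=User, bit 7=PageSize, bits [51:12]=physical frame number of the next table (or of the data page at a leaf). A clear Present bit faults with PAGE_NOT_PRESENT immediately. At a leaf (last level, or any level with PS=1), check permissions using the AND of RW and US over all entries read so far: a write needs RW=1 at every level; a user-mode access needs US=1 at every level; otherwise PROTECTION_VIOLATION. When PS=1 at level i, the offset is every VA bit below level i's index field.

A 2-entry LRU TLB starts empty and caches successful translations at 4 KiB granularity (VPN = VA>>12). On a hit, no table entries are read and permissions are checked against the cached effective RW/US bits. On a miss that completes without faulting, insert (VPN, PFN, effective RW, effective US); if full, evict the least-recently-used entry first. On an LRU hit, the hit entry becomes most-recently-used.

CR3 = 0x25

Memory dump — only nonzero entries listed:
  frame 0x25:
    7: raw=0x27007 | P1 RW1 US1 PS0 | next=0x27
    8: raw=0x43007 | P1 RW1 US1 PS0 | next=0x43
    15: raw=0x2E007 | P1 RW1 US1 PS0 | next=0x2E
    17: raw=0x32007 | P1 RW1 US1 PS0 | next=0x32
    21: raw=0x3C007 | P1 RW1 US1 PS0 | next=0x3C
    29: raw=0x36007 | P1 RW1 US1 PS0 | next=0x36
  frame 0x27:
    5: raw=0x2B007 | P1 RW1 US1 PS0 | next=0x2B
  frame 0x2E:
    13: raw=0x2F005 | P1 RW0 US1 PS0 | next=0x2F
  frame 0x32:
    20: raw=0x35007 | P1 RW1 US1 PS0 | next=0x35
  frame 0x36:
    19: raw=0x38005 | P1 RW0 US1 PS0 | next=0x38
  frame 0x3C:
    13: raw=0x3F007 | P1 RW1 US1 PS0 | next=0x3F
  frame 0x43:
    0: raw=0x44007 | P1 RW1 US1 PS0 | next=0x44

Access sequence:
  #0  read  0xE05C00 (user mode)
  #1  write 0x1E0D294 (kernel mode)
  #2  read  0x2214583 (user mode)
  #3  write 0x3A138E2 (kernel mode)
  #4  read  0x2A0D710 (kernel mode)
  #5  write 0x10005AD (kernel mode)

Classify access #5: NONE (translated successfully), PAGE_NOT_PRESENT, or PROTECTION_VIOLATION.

Walk each access:
#0 VA=0xE05C00 (r,user):
  L0 @0x25[7] → 0x27007  P=1,RW=1,US=1,PS=0
  L1 @0x27[5] → 0x2B007  P=1,RW=1,US=1,PS=0
  → PA=0x2BC00  (2 entries read)
#1 VA=0x1E0D294 (w,kernel):
  L0 @0x25[15] → 0x2E007  P=1,RW=1,US=1,PS=0
  L1 @0x2E[13] → 0x2F005  P=1,RW=0,US=1,PS=0
  ⇒ fault: PROTECTION_VIOLATION  — 2 lookups
#2 VA=0x2214583 (r,user):
  L0 @0x25[17] → 0x32007  P=1,RW=1,US=1,PS=0
  L1 @0x32[20] → 0x35007  P=1,RW=1,US=1,PS=0
  → PA=0x35583  (2 entries read)
#3 VA=0x3A138E2 (w,kernel):
  L0 @0x25[29] → 0x36007  P=1,RW=1,US=1,PS=0
  L1 @0x36[19] → 0x38005  P=1,RW=0,US=1,PS=0
  ⇒ fault: PROTECTION_VIOLATION  — 2 lookups
#4 VA=0x2A0D710 (r,kernel):
  L0 @0x25[21] → 0x3C007  P=1,RW=1,US=1,PS=0
  L1 @0x3C[13] → 0x3F007  P=1,RW=1,US=1,PS=0
  → PA=0x3F710  (2 entries read)
#5 VA=0x10005AD (w,kernel):
  L0 @0x25[8] → 0x43007  P=1,RW=1,US=1,PS=0
  L1 @0x43[0] → 0x44007  P=1,RW=1,US=1,PS=0
  → PA=0x445AD  (2 entries read)

Access #5 fault: NONE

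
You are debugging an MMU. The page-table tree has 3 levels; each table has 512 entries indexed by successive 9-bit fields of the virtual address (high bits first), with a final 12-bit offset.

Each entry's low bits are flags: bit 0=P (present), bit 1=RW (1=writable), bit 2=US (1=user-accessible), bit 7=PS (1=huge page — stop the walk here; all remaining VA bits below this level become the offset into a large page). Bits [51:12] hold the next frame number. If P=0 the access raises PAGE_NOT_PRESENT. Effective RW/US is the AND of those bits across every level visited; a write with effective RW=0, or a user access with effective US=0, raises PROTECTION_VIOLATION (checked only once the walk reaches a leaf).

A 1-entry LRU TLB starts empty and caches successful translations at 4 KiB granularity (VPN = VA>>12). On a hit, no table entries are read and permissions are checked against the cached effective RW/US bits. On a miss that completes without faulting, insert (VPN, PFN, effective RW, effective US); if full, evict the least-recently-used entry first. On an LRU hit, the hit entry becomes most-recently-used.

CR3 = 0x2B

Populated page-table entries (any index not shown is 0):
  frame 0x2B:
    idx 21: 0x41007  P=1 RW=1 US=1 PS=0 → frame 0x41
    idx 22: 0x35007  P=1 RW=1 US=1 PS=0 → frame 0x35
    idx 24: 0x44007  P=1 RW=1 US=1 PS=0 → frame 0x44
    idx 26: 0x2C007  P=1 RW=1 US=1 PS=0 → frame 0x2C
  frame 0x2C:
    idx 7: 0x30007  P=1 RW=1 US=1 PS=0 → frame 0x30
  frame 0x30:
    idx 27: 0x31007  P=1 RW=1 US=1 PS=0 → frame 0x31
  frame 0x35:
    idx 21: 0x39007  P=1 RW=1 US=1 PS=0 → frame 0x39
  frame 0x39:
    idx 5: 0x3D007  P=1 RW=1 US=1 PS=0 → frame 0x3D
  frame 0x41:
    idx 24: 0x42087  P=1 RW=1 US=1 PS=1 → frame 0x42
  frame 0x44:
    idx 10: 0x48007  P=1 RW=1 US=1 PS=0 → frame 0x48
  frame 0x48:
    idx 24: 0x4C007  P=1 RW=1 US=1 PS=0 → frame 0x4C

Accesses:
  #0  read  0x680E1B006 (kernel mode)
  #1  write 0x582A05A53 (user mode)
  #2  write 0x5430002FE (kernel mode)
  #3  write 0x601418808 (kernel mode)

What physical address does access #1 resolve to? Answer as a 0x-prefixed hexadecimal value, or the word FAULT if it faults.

Walk each access:
#0 VA=0x680E1B006 (r,kernel):
  L0: frame=0x2B idx=26 entry=0x2C007 [P=1 RW=1 US=1 PS=0]
  L1: frame=0x2C idx=7 entry=0x30007 [P=1 RW=1 US=1 PS=0]
  L2: frame=0x30 idx=27 entry=0x31007 [P=1 RW=1 US=1 PS=0]
  ✓ 0x31006  — 3 lookups
#1 VA=0x582A05A53 (w,user):
  L0: frame=0x2B idx=22 entry=0x35007 [P=1 RW=1 US=1 PS=0]
  L1: frame=0x35 idx=21 entry=0x39007 [P=1 RW=1 US=1 PS=0]
  L2: frame=0x39 idx=5 entry=0x3D007 [P=1 RW=1 US=1 PS=0]
  ✓ 0x3DA53  — 3 lookups
#2 VA=0x5430002FE (w,kernel):
  L0: frame=0x2B idx=21 entry=0x41007 [P=1 RW=1 US=1 PS=0]
  L1: frame=0x41 idx=24 entry=0x42087 [P=1 RW=1 US=1 PS=1]
  ✓ 0x422FE (huge @L1)  — 2 lookups
#3 VA=0x601418808 (w,kernel):
  L0: frame=0x2B idx=24 entry=0x44007 [P=1 RW=1 US=1 PS=0]
  L1: frame=0x44 idx=10 entry=0x48007 [P=1 RW=1 US=1 PS=0]
  L2: frame=0x48 idx=24 entry=0x4C007 [P=1 RW=1 US=1 PS=0]
  ✓ 0x4C808  — 3 lookups

Access #1 PA: 0x3DA53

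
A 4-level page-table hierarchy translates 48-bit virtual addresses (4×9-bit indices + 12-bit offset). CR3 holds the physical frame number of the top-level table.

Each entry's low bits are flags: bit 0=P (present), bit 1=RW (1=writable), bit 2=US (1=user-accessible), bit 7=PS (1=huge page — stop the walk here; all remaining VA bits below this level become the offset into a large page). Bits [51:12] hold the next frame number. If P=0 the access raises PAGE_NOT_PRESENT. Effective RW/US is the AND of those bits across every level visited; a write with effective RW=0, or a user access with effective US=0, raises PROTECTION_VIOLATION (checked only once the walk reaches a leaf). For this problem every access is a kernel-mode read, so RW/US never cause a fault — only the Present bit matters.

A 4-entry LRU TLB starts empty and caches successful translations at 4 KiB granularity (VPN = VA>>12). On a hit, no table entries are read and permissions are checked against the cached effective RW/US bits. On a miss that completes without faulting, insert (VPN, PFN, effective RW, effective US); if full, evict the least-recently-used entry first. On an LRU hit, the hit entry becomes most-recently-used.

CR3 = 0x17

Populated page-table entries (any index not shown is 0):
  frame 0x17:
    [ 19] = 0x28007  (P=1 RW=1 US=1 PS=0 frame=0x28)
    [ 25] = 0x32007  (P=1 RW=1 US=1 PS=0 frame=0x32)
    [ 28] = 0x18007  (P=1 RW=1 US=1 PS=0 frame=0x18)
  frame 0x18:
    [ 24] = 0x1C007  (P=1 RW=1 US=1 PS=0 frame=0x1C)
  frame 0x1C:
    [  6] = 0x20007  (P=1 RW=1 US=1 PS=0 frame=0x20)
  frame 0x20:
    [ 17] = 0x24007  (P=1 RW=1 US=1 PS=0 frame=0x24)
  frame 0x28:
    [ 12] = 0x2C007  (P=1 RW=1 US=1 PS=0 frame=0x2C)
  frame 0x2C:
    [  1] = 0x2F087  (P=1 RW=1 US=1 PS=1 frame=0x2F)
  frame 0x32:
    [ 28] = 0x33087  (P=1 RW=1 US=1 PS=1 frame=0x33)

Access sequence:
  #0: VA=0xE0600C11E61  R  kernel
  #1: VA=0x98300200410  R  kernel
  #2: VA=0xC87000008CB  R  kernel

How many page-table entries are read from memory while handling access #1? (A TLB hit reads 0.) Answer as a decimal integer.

Trace:
#0 VA=0xE0600C11E61 (r,kernel):
  [0] read 0x17 idx=28: raw=0x18007 flags P=1 W=1 U=1 S=0
  [1] read 0x18 idx=24: raw=0x1C007 flags P=1 W=1 U=1 S=0
  [2] read 0x1C idx=6: raw=0x20007 flags P=1 W=1 U=1 S=0
  [3] read 0x20 idx=17: raw=0x24007 flags P=1 W=1 U=1 S=0
  ⇒ phys 0x24E61  [4 reads]
#1 VA=0x98300200410 (r,kernel):
  [0] read 0x17 idx=19: raw=0x28007 flags P=1 W=1 U=1 S=0
  [1] read 0x28 idx=12: raw=0x2C007 flags P=1 W=1 U=1 S=0
  [2] read 0x2C idx=1: raw=0x2F087 flags P=1 W=1 U=1 S=1
  ⇒ phys 0x2F410 (huge @L2)  [3 reads]
#2 VA=0xC87000008CB (r,kernel):
  [0] read 0x17 idx=25: raw=0x32007 flags P=1 W=1 U=1 S=0
  [1] read 0x32 idx=28: raw=0x33087 flags P=1 W=1 U=1 S=1
  ⇒ phys 0x338CB (huge @L1)  [2 reads]

Entries read for #1: 3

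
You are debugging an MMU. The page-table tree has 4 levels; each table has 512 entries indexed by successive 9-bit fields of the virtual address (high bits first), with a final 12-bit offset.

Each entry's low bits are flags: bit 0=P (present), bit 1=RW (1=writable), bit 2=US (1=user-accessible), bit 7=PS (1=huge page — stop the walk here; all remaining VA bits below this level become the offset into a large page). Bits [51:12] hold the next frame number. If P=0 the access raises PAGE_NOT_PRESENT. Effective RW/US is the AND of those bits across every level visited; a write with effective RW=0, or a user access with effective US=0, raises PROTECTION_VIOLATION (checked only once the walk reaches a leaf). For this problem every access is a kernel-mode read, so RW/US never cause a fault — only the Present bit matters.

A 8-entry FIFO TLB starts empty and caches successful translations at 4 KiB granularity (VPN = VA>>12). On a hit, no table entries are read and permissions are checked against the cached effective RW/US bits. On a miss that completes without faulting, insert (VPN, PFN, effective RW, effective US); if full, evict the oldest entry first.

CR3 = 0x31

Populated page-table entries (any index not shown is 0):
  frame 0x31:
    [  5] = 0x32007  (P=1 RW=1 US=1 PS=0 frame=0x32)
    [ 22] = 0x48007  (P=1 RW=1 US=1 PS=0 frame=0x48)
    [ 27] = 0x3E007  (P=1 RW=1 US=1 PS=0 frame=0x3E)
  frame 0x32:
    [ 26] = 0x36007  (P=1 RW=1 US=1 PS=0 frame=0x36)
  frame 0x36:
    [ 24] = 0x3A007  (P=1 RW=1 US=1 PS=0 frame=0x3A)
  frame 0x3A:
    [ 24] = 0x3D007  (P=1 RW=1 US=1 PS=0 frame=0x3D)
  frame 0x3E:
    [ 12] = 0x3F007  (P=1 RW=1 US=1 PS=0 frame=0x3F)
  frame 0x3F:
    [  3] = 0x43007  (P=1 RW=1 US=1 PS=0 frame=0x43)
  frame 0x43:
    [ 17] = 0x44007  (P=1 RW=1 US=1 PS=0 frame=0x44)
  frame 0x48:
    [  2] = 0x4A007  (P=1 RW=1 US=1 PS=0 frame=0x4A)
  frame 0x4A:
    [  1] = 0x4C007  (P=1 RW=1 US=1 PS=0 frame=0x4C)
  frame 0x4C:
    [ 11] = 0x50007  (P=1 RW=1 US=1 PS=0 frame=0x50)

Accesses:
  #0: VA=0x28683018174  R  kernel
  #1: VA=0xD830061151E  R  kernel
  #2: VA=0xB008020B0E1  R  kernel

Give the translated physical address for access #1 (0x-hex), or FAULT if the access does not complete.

Trace:
#0 VA=0x28683018174 (r,kernel):
  L0: frame=0x31 idx=5 entry=0x32007 [P=1 RW=1 US=1 PS=0]
  L1: frame=0x32 idx=26 entry=0x36007 [P=1 RW=1 US=1 PS=0]
  L2: frame=0x36 idx=24 entry=0x3A007 [P=1 RW=1 US=1 PS=0]
  L3: frame=0x3A idx=24 entry=0x3D007 [P=1 RW=1 US=1 PS=0]
  ⇒ phys 0x3D174  [4 reads]
#1 VA=0xD830061151E (r,kernel):
  L0: frame=0x31 idx=27 entry=0x3E007 [P=1 RW=1 US=1 PS=0]
  L1: frame=0x3E idx=12 entry=0x3F007 [P=1 RW=1 US=1 PS=0]
  L2: frame=0x3F idx=3 entry=0x43007 [P=1 RW=1 US=1 PS=0]
  L3: frame=0x43 idx=17 entry=0x44007 [P=1 RW=1 US=1 PS=0]
  ⇒ phys 0x4451E  [4 reads]
#2 VA=0xB008020B0E1 (r,kernel):
  L0: frame=0x31 idx=22 entry=0x48007 [P=1 RW=1 US=1 PS=0]
  L1: frame=0x48 idx=2 entry=0x4A007 [P=1 RW=1 US=1 PS=0]
  L2: frame=0x4A idx=1 entry=0x4C007 [P=1 RW=1 US=1 PS=0]
  L3: frame=0x4C idx=11 entry=0x50007 [P=1 RW=1 US=1 PS=0]
  ⇒ phys 0x500E1  [4 reads]

Access #1 PA: 0x4451E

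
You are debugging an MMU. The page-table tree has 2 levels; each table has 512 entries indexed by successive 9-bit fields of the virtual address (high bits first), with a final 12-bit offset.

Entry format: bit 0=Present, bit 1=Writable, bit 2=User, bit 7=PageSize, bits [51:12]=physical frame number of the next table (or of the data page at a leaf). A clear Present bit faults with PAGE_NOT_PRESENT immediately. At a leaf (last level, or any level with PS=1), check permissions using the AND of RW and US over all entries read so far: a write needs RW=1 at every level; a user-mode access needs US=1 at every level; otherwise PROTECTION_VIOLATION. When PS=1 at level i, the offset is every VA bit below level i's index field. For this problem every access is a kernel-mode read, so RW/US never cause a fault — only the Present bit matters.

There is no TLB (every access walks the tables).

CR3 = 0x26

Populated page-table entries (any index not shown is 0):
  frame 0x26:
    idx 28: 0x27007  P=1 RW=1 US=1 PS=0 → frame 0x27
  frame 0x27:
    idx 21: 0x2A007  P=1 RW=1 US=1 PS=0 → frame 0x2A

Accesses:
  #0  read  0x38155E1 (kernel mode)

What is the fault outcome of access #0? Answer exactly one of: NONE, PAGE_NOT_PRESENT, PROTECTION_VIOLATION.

Walk each access:
#0 VA=0x38155E1 (r,kernel):
  [0] read 0x26 idx=28: raw=0x27007 flags P=1 W=1 U=1 S=0
  [1] read 0x27 idx=21: raw=0x2A007 flags P=1 W=1 U=1 S=0
  ⇒ phys 0x2A5E1  [2 reads]

Access #0 fault: NONE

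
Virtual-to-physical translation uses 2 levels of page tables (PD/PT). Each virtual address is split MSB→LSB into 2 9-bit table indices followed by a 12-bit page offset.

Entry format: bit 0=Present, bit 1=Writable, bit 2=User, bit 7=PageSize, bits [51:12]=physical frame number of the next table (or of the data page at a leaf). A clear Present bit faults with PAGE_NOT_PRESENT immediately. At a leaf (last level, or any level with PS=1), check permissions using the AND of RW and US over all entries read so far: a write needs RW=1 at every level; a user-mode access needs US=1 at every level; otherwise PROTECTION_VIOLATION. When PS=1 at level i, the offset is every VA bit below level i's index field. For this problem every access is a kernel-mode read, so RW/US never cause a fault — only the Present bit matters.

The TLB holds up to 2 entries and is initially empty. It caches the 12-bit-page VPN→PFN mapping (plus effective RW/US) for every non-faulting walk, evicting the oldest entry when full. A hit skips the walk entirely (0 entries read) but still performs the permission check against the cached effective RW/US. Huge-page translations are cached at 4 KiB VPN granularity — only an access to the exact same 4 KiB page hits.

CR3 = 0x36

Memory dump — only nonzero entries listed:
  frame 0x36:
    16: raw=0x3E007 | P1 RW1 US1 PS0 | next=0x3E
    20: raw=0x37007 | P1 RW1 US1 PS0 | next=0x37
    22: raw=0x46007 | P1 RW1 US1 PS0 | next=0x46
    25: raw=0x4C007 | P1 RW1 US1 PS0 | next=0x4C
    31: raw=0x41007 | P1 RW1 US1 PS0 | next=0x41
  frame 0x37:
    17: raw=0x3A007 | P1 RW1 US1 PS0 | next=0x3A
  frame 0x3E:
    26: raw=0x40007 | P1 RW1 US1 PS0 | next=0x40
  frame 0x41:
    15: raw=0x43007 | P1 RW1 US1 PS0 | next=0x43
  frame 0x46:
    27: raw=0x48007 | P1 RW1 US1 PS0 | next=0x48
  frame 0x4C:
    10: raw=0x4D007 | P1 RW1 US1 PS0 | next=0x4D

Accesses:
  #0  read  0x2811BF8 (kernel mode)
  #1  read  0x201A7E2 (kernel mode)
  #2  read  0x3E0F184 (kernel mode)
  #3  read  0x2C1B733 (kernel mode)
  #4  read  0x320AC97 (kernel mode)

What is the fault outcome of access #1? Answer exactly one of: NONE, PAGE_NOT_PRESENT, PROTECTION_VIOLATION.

Walk each access:
#0 VA=0x2811BF8 (r,kernel):
  L0: frame=0x36 idx=20 entry=0x37007 [P=1 RW=1 US=1 PS=0]
  L1: frame=0x37 idx=17 entry=0x3A007 [P=1 RW=1 US=1 PS=0]
  ⇒ phys 0x3ABF8  [2 reads]
#1 VA=0x201A7E2 (r,kernel):
  L0: frame=0x36 idx=16 entry=0x3E007 [P=1 RW=1 US=1 PS=0]
  L1: frame=0x3E idx=26 entry=0x40007 [P=1 RW=1 US=1 PS=0]
  ⇒ phys 0x407E2  [2 reads]
#2 VA=0x3E0F184 (r,kernel):
  L0: frame=0x36 idx=31 entry=0x41007 [P=1 RW=1 US=1 PS=0]
  L1: frame=0x41 idx=15 entry=0x43007 [P=1 RW=1 US=1 PS=0]
  ⇒ phys 0x43184  [2 reads]
#3 VA=0x2C1B733 (r,kernel):
  L0: frame=0x36 idx=22 entry=0x46007 [P=1 RW=1 US=1 PS=0]
  L1: frame=0x46 idx=27 entry=0x48007 [P=1 RW=1 US=1 PS=0]
  ⇒ phys 0x48733  [2 reads]
#4 VA=0x320AC97 (r,kernel):
  L0: frame=0x36 idx=25 entry=0x4C007 [P=1 RW=1 US=1 PS=0]
  L1: frame=0x4C idx=10 entry=0x4D007 [P=1 RW=1 US=1 PS=0]
  ⇒ phys 0x4DC97  [2 reads]

Access #1 fault: NONE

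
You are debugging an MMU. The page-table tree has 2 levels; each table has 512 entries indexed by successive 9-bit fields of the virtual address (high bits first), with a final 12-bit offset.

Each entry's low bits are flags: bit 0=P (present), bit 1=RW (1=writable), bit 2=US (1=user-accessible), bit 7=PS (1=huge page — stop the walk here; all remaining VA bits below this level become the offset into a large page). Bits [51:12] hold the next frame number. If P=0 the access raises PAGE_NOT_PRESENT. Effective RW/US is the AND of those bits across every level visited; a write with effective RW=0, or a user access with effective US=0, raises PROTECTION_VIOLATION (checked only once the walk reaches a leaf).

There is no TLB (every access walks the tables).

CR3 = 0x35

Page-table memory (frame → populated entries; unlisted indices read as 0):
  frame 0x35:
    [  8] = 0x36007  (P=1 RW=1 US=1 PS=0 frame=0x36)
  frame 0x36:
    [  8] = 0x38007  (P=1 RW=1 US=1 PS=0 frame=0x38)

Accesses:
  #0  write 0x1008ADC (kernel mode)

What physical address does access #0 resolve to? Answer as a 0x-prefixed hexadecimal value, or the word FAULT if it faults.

Trace:
#0 VA=0x1008ADC (w,kernel):
  [0] read 0x35 idx=8: raw=0x36007 flags P=1 W=1 U=1 S=0
  [1] read 0x36 idx=8: raw=0x38007 flags P=1 W=1 U=1 S=0
  ✓ 0x38ADC  — 2 lookups

Access #0 PA: 0x38ADC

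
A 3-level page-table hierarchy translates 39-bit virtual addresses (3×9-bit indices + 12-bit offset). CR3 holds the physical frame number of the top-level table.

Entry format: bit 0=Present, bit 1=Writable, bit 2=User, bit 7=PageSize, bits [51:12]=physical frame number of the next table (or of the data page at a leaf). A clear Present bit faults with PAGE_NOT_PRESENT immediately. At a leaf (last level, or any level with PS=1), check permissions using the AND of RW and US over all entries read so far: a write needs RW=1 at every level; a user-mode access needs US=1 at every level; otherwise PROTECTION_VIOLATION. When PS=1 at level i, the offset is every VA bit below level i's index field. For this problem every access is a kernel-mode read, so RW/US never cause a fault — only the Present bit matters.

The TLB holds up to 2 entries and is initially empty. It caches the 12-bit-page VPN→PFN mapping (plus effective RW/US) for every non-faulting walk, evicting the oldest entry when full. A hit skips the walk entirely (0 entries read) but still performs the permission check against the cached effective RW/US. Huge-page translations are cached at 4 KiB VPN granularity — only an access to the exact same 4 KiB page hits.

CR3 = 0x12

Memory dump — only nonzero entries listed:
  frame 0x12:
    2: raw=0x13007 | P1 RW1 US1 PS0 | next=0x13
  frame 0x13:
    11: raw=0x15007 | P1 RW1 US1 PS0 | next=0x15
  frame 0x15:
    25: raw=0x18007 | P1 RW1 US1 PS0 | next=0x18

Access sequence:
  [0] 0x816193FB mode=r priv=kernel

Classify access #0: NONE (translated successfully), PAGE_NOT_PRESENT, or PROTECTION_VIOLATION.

Walk each access:
#0 VA=0x816193FB (r,kernel):
  [0] read 0x12 idx=2: raw=0x13007 flags P=1 W=1 U=1 S=0
  [1] read 0x13 idx=11: raw=0x15007 flags P=1 W=1 U=1 S=0
  [2] read 0x15 idx=25: raw=0x18007 flags P=1 W=1 U=1 S=0
  ⇒ phys 0x183FB  [3 reads]

Access #0 fault: NONE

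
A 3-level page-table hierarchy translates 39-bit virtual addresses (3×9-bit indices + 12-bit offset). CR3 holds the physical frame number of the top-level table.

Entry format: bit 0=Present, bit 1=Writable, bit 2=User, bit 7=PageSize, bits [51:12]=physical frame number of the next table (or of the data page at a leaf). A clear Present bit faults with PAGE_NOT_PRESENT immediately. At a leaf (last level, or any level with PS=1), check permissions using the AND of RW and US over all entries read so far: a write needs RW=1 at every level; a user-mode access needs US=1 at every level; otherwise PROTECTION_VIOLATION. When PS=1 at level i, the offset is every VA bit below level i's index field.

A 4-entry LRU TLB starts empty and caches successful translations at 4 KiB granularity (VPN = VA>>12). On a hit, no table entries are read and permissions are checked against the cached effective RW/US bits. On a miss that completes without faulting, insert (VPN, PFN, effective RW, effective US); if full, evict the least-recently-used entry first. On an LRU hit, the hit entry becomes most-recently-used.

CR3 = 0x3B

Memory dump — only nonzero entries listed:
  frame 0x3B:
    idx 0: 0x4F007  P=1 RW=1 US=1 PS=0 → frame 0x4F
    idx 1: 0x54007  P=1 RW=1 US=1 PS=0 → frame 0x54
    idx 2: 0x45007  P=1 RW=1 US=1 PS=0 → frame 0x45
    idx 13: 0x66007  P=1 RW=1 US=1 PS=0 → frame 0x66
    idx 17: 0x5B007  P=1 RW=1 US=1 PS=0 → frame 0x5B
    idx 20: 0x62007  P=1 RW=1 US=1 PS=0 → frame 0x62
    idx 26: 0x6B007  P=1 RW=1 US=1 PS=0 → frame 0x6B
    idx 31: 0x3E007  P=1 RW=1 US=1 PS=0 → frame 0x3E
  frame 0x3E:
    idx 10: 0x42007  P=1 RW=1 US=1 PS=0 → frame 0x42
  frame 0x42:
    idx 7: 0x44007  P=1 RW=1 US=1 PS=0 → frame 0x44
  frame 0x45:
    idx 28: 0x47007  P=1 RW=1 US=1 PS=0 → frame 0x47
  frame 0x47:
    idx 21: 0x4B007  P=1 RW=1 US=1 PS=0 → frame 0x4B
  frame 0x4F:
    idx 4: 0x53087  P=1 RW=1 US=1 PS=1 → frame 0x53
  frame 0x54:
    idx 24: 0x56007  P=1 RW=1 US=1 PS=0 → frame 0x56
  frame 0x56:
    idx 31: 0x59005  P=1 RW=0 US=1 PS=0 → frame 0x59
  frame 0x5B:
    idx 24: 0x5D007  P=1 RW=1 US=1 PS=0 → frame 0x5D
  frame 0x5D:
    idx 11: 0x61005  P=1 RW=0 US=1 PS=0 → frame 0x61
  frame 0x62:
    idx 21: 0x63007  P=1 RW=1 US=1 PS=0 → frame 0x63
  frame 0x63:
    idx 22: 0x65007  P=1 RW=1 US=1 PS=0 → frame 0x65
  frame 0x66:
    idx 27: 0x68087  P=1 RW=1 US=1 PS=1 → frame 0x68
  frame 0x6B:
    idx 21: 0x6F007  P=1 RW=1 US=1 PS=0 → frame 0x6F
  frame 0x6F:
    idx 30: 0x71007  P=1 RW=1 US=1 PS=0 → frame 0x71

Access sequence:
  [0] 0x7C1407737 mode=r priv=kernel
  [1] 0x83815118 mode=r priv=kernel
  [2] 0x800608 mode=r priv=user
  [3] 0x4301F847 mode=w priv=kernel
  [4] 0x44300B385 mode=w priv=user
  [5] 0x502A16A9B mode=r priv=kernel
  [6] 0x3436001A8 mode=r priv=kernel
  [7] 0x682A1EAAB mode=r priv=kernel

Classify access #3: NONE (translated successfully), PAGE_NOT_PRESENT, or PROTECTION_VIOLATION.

Per-access translation:
#0 VA=0x7C1407737 (r,kernel):
  L0: frame=0x3B idx=31 entry=0x3E007 [P=1 RW=1 US=1 PS=0]
  L1: frame=0x3E idx=10 entry=0x42007 [P=1 RW=1 US=1 PS=0]
  L2: frame=0x42 idx=7 entry=0x44007 [P=1 RW=1 US=1 PS=0]
  → PA=0x44737  (3 entries read)
#1 VA=0x83815118 (r,kernel):
  L0: frame=0x3B idx=2 entry=0x45007 [P=1 RW=1 US=1 PS=0]
  L1: frame=0x45 idx=28 entry=0x47007 [P=1 RW=1 US=1 PS=0]
  L2: frame=0x47 idx=21 entry=0x4B007 [P=1 RW=1 US=1 PS=0]
  → PA=0x4B118  (3 entries read)
#2 VA=0x800608 (r,user):
  L0: frame=0x3B idx=0 entry=0x4F007 [P=1 RW=1 US=1 PS=0]
  L1: frame=0x4F idx=4 entry=0x53087 [P=1 RW=1 US=1 PS=1]
  → PA=0x53608 (huge @L1)  (2 entries read)
#3 VA=0x4301F847 (w,kernel):
  L0: frame=0x3B idx=1 entry=0x54007 [P=1 RW=1 US=1 PS=0]
  L1: frame=0x54 idx=24 entry=0x56007 [P=1 RW=1 US=1 PS=0]
  L2: frame=0x56 idx=31 entry=0x59005 [P=1 RW=0 US=1 PS=0]
  ⇒ fault: PROTECTION_VIOLATION  — 3 lookups
#4 VA=0x44300B385 (w,user):
  L0: frame=0x3B idx=17 entry=0x5B007 [P=1 RW=1 US=1 PS=0]
  L1: frame=0x5B idx=24 entry=0x5D007 [P=1 RW=1 US=1 PS=0]
  L2: frame=0x5D idx=11 entry=0x61005 [P=1 RW=0 US=1 PS=0]
  ⇒ fault: PROTECTION_VIOLATION  — 3 lookups
#5 VA=0x502A16A9B (r,kernel):
  L0: frame=0x3B idx=20 entry=0x62007 [P=1 RW=1 US=1 PS=0]
  L1: frame=0x62 idx=21 entry=0x63007 [P=1 RW=1 US=1 PS=0]
  L2: frame=0x63 idx=22 entry=0x65007 [P=1 RW=1 US=1 PS=0]
  → PA=0x65A9B  (3 entries read)
#6 VA=0x3436001A8 (r,kernel):
  L0: frame=0x3B idx=13 entry=0x66007 [P=1 RW=1 US=1 PS=0]
  L1: frame=0x66 idx=27 entry=0x68087 [P=1 RW=1 US=1 PS=1]
  → PA=0x681A8 (huge @L1)  (2 entries read)
#7 VA=0x682A1EAAB (r,kernel):
  L0: frame=0x3B idx=26 entry=0x6B007 [P=1 RW=1 US=1 PS=0]
  L1: frame=0x6B idx=21 entry=0x6F007 [P=1 RW=1 US=1 PS=0]
  L2: frame=0x6F idx=30 entry=0x71007 [P=1 RW=1 US=1 PS=0]
  → PA=0x71AAB  (3 entries read)

Access #3 fault: PROTECTION_VIOLATION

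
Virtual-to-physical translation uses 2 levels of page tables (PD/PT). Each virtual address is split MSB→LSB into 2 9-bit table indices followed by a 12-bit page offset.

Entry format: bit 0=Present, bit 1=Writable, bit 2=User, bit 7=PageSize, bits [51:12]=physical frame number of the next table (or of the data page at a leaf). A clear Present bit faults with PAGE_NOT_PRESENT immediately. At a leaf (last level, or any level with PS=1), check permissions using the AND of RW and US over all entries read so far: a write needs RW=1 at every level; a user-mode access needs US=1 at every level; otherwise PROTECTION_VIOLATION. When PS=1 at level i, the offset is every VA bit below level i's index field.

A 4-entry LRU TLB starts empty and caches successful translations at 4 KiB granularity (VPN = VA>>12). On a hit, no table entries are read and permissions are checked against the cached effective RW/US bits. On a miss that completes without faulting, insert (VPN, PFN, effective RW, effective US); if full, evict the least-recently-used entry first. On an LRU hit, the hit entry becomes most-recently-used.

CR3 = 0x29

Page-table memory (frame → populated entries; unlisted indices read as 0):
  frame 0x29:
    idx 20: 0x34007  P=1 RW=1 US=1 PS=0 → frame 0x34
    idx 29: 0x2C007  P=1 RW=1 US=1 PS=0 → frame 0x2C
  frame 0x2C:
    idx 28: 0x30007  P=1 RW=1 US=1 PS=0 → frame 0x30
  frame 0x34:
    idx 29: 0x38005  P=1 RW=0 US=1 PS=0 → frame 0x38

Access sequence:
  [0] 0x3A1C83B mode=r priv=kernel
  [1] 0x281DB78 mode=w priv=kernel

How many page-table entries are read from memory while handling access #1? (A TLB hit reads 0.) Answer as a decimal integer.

Per-access translation:
#0 VA=0x3A1C83B (r,kernel):
  [0] read 0x29 idx=29: raw=0x2C007 flags P=1 W=1 U=1 S=0
  [1] read 0x2C idx=28: raw=0x30007 flags P=1 W=1 U=1 S=0
  ✓ 0x3083B  — 2 lookups
#1 VA=0x281DB78 (w,kernel):
  [0] read 0x29 idx=20: raw=0x34007 flags P=1 W=1 U=1 S=0
  [1] read 0x34 idx=29: raw=0x38005 flags P=1 W=0 U=1 S=0
  → PROTECTION_VIOLATION  (2 entries read)

Entries read for #1: 2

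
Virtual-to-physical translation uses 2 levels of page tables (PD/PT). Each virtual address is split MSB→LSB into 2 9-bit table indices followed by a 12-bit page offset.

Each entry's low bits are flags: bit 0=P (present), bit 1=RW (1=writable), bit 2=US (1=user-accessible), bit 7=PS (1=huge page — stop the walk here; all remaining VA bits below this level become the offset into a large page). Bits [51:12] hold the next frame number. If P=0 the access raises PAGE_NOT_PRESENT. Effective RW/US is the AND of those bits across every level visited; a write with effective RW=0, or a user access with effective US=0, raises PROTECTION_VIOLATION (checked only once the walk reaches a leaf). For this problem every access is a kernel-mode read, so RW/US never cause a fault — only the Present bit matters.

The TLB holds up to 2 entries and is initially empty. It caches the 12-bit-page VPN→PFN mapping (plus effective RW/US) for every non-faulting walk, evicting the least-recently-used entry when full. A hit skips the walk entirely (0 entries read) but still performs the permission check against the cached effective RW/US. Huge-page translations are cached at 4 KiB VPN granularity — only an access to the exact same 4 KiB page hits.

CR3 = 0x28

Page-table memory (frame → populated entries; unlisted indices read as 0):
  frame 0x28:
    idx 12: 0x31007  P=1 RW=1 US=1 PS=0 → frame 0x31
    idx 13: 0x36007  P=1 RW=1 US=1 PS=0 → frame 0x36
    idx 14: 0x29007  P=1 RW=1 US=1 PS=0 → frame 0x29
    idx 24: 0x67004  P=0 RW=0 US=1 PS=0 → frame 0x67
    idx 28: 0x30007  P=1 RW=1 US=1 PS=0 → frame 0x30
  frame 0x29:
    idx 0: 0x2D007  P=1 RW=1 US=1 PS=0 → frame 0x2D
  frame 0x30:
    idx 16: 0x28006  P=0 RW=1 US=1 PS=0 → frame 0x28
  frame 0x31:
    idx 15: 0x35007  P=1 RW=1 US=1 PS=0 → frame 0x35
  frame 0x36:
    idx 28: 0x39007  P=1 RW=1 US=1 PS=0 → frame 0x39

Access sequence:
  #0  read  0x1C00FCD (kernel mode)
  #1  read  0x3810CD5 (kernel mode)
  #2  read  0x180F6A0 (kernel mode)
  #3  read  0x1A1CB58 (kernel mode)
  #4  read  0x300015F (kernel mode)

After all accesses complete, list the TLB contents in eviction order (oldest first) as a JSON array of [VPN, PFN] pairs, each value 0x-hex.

Walk each access:
#0 VA=0x1C00FCD (r,kernel):
  L0 @0x28[14] → 0x29007  P=1,RW=1,US=1,PS=0
  L1 @0x29[0] → 0x2D007  P=1,RW=1,US=1,PS=0
  ✓ 0x2DFCD  — 2 lookups
#1 VA=0x3810CD5 (r,kernel):
  L0 @0x28[28] → 0x30007  P=1,RW=1,US=1,PS=0
  L1 @0x30[16] → 0x28006  P=0,RW=1,US=1,PS=0
  ✗ PAGE_NOT_PRESENT  [2 reads]
#2 VA=0x180F6A0 (r,kernel):
  L0 @0x28[12] → 0x31007  P=1,RW=1,US=1,PS=0
  L1 @0x31[15] → 0x35007  P=1,RW=1,US=1,PS=0
  ✓ 0x356A0  — 2 lookups
#3 VA=0x1A1CB58 (r,kernel):
  L0 @0x28[13] → 0x36007  P=1,RW=1,US=1,PS=0
  L1 @0x36[28] → 0x39007  P=1,RW=1,US=1,PS=0
  ✓ 0x39B58  — 2 lookups
#4 VA=0x300015F (r,kernel):
  L0 @0x28[24] → 0x67004  P=0,RW=0,US=1,PS=0
  ✗ PAGE_NOT_PRESENT  [1 reads]

TLB: [["0x180F", "0x35"], ["0x1A1C", "0x39"]]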